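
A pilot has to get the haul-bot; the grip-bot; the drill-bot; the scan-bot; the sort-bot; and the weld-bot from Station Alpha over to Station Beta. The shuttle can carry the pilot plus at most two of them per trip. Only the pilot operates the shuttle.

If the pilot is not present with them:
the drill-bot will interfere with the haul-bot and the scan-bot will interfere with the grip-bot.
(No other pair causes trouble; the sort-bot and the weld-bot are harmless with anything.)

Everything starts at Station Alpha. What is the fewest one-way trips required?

5

Counting alone: the pilot can take at most 2 across per trip to Station Beta, so moving all 6 needs at least 3 loaded trips out, with a return between consecutive ones — at least 5 crossings.
The plan below uses exactly 5 crossings, so it is optimal:
1. Pilot goes to Station Beta with the grip-bot and the haul-bot.  [Station Alpha: the drill-bot, the scan-bot, the sort-bot, the weld-bot | Station Beta: the grip-bot, the haul-bot]
2. Pilot goes back to Station Alpha alone.  [Station Alpha: the drill-bot, the scan-bot, the sort-bot, the weld-bot | Station Beta: the grip-bot, the haul-bot]
3. Pilot goes to Station Beta with the sort-bot and the weld-bot.  [Station Alpha: the drill-bot, the scan-bot | Station Beta: the grip-bot, the haul-bot, the sort-bot, the weld-bot]
4. Pilot goes back to Station Alpha alone.  [Station Alpha: the drill-bot, the scan-bot | Station Beta: the grip-bot, the haul-bot, the sort-bot, the weld-bot]
5. Pilot goes to Station Beta with the drill-bot and the scan-bot.  [Station Alpha: — | Station Beta: the drill-bot, the grip-bot, the haul-bot, the scan-bot, the sort-bot, the weld-bot]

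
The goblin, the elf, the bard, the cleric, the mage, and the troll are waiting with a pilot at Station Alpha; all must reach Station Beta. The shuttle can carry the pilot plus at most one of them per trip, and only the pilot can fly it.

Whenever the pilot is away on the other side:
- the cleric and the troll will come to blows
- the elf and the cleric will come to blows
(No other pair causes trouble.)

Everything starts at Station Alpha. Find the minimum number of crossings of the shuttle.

Counting alone: the pilot can take at most 1 across per trip to Station Beta, so moving all 6 needs at least 6 loaded trips out, with a return between consecutive ones — at least 11 crossings.
The safety rule pushes this higher. Following every safe sequence of crossings, the most of the 6 that can be at Station Beta as the shuttle arrives there on crossing 11 is 5 — never all 6.
So no plan with fewer than 13 crossings exists, and this one achieves 13:
1. Pilot goes to Station Beta with the cleric.
2. Pilot goes back to Station Alpha alone.
3. Pilot goes to Station Beta with the goblin.
4. Pilot goes back to Station Alpha alone.
5. Pilot goes to Station Beta with the elf.
6. Pilot goes back to Station Alpha with the cleric.
7. Pilot goes to Station Beta with the troll.
8. Pilot goes back to Station Alpha alone.
9. Pilot goes to Station Beta with the bard.
10. Pilot goes back to Station Alpha alone.
11. Pilot goes to Station Beta with the mage.
12. Pilot goes back to Station Alpha alone.
13. Pilot goes to Station Beta with the cleric.

13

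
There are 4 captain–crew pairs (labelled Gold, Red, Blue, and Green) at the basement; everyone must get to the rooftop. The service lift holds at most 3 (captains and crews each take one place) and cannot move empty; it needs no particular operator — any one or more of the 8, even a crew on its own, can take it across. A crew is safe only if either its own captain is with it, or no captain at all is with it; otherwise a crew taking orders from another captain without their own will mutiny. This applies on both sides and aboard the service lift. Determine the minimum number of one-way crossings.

9

Counting alone: each trip to the rooftop takes at most 3 across and each return brings at least 1 back, so after t trips out (and t−1 returns) at most 3t − (t−1) of the 8 are across; that first reaches 8 at t = 4, so at least 7 crossings are needed.
The safety rule pushes this higher. Following every safe sequence of crossings, the most of the 8 that can be at the rooftop as the service lift arrives there on crossing 7 is 7 — never all 8.
So no plan with fewer than 9 crossings exists, and this one achieves 9:
1. captain Gold and crew Gold cross → the rooftop.
2. captain Gold crosses ← the basement.
3. captain Gold, captain Red, and crew Red cross → the rooftop.
4. captain Gold and crew Gold cross ← the basement.
5. captain Blue, captain Gold, and captain Green cross → the rooftop.
6. crew Red crosses ← the basement.
7. crew Gold and crew Red cross → the rooftop.
8. crew Gold crosses ← the basement.
9. crew Blue, crew Gold, and crew Green cross → the rooftop.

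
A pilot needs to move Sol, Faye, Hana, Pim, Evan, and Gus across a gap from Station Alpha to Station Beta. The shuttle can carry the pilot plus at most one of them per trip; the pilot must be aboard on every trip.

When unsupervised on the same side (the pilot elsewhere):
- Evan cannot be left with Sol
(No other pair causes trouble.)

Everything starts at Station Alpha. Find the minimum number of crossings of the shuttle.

11

Counting alone: the pilot can take at most 1 across per trip to Station Beta, so moving all 6 needs at least 6 loaded trips out, with a return between consecutive ones — at least 11 crossings.
The plan below uses exactly 11 crossings, so it is optimal:
1. Pilot goes to Station Beta with Sol.
2. Pilot goes back to Station Alpha alone.
3. Pilot goes to Station Beta with Faye.
4. Pilot goes back to Station Alpha alone.
5. Pilot goes to Station Beta with Hana.
6. Pilot goes back to Station Alpha alone.
7. Pilot goes to Station Beta with Pim.
8. Pilot goes back to Station Alpha alone.
9. Pilot goes to Station Beta with Gus.
10. Pilot goes back to Station Alpha alone.
11. Pilot goes to Station Beta with Evan.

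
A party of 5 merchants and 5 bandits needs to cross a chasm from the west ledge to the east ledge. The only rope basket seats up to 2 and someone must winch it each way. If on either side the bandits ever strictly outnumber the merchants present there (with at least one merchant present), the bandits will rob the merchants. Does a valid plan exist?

Following every safe sequence of crossings from the start, the most of the 10 that can be at the east ledge as the rope basket arrives there on crossings 1, 3, 5, 7 is 2, 3, 4, 5 respectively; the best ever achieved is 5 of 10.
From crossing 9 on, no configuration arises that was not already reachable earlier: only 13 distinct safe configurations (who is on which side, and where the rope basket is) can ever be reached, none of them has everyone across, and every continuation just revisits them. They are: 0 merchants + 0 bandits across (rope basket back at the start); 0 merchants + 1 bandit across (rope basket there); 0 merchants + 1 bandit across (rope basket back at the start); 0 merchants + 2 bandits across (rope basket there); 0 merchants + 2 bandits across (rope basket back at the start); 0 merchants + 3 bandits across (rope basket there); 0 merchants + 3 bandits across (rope basket back at the start); 0 merchants + 4 bandits across (rope basket there); 0 merchants + 4 bandits across (rope basket back at the start); 0 merchants + 5 bandits across (rope basket there); 1 merchant + 1 bandit across (rope basket there); 1 merchant + 1 bandit across (rope basket back at the start); 2 merchants + 2 bandits across (rope basket there). So no valid plan exists.

No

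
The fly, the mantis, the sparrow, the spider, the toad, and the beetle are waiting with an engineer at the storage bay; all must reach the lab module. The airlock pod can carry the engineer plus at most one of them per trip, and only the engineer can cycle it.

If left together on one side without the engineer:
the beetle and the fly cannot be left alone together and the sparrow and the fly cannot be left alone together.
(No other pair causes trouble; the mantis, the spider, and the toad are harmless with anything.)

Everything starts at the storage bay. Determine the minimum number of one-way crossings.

13

Counting alone: the engineer can take at most 1 across per trip to the lab module, so moving all 6 needs at least 6 loaded trips out, with a return between consecutive ones — at least 11 crossings.
The safety rule pushes this higher. Following every safe sequence of crossings, the most of the 6 that can be at the lab module as the airlock pod arrives there on crossing 11 is 5 — never all 6.
So no plan with fewer than 13 crossings exists, and this one achieves 13:
1. Engineer goes to the lab module with the fly.
2. Engineer goes back to the storage bay alone.
3. Engineer goes to the lab module with the mantis.
4. Engineer goes back to the storage bay alone.
5. Engineer goes to the lab module with the sparrow.
6. Engineer goes back to the storage bay with the fly.
7. Engineer goes to the lab module with the beetle.
8. Engineer goes back to the storage bay alone.
9. Engineer goes to the lab module with the spider.
10. Engineer goes back to the storage bay alone.
11. Engineer goes to the lab module with the toad.
12. Engineer goes back to the storage bay alone.
13. Engineer goes to the lab module with the fly.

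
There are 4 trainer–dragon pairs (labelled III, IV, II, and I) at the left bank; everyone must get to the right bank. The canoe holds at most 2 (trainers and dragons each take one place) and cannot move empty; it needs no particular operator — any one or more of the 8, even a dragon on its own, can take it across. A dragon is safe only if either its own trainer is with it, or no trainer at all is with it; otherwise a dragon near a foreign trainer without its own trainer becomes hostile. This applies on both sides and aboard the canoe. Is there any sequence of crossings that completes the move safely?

Following every safe sequence of crossings from the start, the most of the 8 that can be at the right bank as the canoe arrives there on crossings 1, 3, 5 is 2, 3, 4 respectively; the best ever achieved is 4 of 8.
From crossing 7 on, no configuration arises that was not already reachable earlier: only 44 distinct safe configurations (who is on which side, and where the canoe is) can ever be reached, none of them has everyone across, and every continuation just revisits them. So no valid plan exists.

No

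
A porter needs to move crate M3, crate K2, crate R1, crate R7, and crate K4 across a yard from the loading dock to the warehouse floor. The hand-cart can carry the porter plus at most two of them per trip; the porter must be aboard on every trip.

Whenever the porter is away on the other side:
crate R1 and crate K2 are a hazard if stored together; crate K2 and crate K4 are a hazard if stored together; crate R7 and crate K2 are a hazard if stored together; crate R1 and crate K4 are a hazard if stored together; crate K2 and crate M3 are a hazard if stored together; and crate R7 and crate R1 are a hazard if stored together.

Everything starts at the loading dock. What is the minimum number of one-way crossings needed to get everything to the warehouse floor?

7

Counting alone: the porter can take at most 2 across per trip to the warehouse floor, so moving all 5 needs at least 3 loaded trips out, with a return between consecutive ones — at least 5 crossings.
The safety rule pushes this higher. Following every safe sequence of crossings, the most of the 5 that can be at the warehouse floor as the hand-cart arrives there on crossing 5 is 4 — never all 5.
So no plan with fewer than 7 crossings exists, and this one achieves 7:
1. Porter goes to the warehouse floor with crate K2 and crate R1.  [the loading dock: crate K4, crate M3, crate R7 | the warehouse floor: crate K2, crate R1]
2. Porter goes back to the loading dock with crate K2.  [the loading dock: crate K2, crate K4, crate M3, crate R7 | the warehouse floor: crate R1]
3. Porter goes to the warehouse floor with crate K2 and crate M3.  [the loading dock: crate K4, crate R7 | the warehouse floor: crate K2, crate M3, crate R1]
4. Porter goes back to the loading dock with crate K2.  [the loading dock: crate K2, crate K4, crate R7 | the warehouse floor: crate M3, crate R1]
5. Porter goes to the warehouse floor with crate K4 and crate R7.  [the loading dock: crate K2 | the warehouse floor: crate K4, crate M3, crate R1, crate R7]
6. Porter goes back to the loading dock with crate R1.  [the loading dock: crate K2, crate R1 | the warehouse floor: crate K4, crate M3, crate R7]
7. Porter goes to the warehouse floor with crate K2 and crate R1.  [the loading dock: — | the warehouse floor: crate K2, crate K4, crate M3, crate R1, crate R7]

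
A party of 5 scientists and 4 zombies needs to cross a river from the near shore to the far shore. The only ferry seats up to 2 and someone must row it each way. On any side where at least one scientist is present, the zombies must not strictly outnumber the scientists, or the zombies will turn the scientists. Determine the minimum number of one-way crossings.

Counting alone: each trip to the far shore takes at most 2 across and each return brings at least 1 back, so after t trips out (and t−1 returns) at most 2t − (t−1) of the 9 are across; that first reaches 9 at t = 8, so at least 15 crossings are needed.
The plan below uses exactly 15 crossings, so it is optimal:
1. 2 zombies → the far shore.  (the near shore: 5S 2Z; the far shore: 0S 2Z)
2. 1 zombie ← the near shore.  (the near shore: 5S 3Z; the far shore: 0S 1Z)
3. 2 zombies → the far shore.  (the near shore: 5S 1Z; the far shore: 0S 3Z)
4. 1 zombie ← the near shore.  (the near shore: 5S 2Z; the far shore: 0S 2Z)
5. 2 scientists → the far shore.  (the near shore: 3S 2Z; the far shore: 2S 2Z)
6. 1 zombie ← the near shore.  (the near shore: 3S 3Z; the far shore: 2S 1Z)
7. 1 scientist and 1 zombie → the far shore.  (the near shore: 2S 2Z; the far shore: 3S 2Z)
8. 1 scientist ← the near shore.  (the near shore: 3S 2Z; the far shore: 2S 2Z)
9. 1 scientist and 1 zombie → the far shore.  (the near shore: 2S 1Z; the far shore: 3S 3Z)
10. 1 zombie ← the near shore.  (the near shore: 2S 2Z; the far shore: 3S 2Z)
11. 1 scientist and 1 zombie → the far shore.  (the near shore: 1S 1Z; the far shore: 4S 3Z)
12. 1 scientist ← the near shore.  (the near shore: 2S 1Z; the far shore: 3S 3Z)
13. 1 scientist and 1 zombie → the far shore.  (the near shore: 1S 0Z; the far shore: 4S 4Z)
14. 1 zombie ← the near shore.  (the near shore: 1S 1Z; the far shore: 4S 3Z)
15. 1 scientist and 1 zombie → the far shore.  (the near shore: 0S 0Z; the far shore: 5S 4Z)

15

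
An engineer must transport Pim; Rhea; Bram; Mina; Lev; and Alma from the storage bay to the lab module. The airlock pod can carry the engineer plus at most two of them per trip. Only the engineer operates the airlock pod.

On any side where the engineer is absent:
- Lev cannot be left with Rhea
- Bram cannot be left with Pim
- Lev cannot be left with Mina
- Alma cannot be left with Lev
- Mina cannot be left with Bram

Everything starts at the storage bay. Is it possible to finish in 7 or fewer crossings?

Yes — this plan uses 7 crossings (≤ 7):
1. Engineer goes to the lab module with Bram and Lev.
2. Engineer goes back to the storage bay alone.
3. Engineer goes to the lab module with Pim and Rhea.
4. Engineer goes back to the storage bay with Bram and Lev.
5. Engineer goes to the lab module with Alma and Mina.
6. Engineer goes back to the storage bay alone.
7. Engineer goes to the lab module with Bram and Lev.

Yes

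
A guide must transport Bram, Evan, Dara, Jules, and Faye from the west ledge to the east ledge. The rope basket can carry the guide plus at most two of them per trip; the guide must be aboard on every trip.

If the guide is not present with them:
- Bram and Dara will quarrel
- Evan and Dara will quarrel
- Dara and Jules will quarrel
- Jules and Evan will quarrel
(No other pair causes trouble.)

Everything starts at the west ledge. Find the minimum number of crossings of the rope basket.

7

Counting alone: the guide can take at most 2 across per trip to the east ledge, so moving all 5 needs at least 3 loaded trips out, with a return between consecutive ones — at least 5 crossings.
The safety rule pushes this higher. Following every safe sequence of crossings, the most of the 5 that can be at the east ledge as the rope basket arrives there on crossing 5 is 4 — never all 5.
So no plan with fewer than 7 crossings exists, and this one achieves 7:
1. Guide goes to the east ledge with Dara and Evan.
2. Guide goes back to the west ledge with Evan.
3. Guide goes to the east ledge with Bram and Evan.
4. Guide goes back to the west ledge with Dara.
5. Guide goes to the east ledge with Dara and Faye.
6. Guide goes back to the west ledge with Dara.
7. Guide goes to the east ledge with Dara and Jules.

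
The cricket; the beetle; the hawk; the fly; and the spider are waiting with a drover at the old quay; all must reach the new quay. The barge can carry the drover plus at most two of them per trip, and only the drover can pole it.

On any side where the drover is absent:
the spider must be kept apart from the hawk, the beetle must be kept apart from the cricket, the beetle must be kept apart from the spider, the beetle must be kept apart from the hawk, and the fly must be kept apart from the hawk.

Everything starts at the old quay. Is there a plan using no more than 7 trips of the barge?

Yes — this plan uses 7 crossings (≤ 7):
1. Drover goes to the new quay with the beetle and the hawk.  [the old quay: the cricket, the fly, the spider | the new quay: the beetle, the hawk]
2. Drover goes back to the old quay with the beetle.  [the old quay: the beetle, the cricket, the fly, the spider | the new quay: the hawk]
3. Drover goes to the new quay with the beetle and the cricket.  [the old quay: the fly, the spider | the new quay: the beetle, the cricket, the hawk]
4. Drover goes back to the old quay with the beetle.  [the old quay: the beetle, the fly, the spider | the new quay: the cricket, the hawk]
5. Drover goes to the new quay with the fly and the spider.  [the old quay: the beetle | the new quay: the cricket, the fly, the hawk, the spider]
6. Drover goes back to the old quay with the hawk.  [the old quay: the beetle, the hawk | the new quay: the cricket, the fly, the spider]
7. Drover goes to the new quay with the beetle and the hawk.  [the old quay: — | the new quay: the beetle, the cricket, the fly, the hawk, the spider]

Yes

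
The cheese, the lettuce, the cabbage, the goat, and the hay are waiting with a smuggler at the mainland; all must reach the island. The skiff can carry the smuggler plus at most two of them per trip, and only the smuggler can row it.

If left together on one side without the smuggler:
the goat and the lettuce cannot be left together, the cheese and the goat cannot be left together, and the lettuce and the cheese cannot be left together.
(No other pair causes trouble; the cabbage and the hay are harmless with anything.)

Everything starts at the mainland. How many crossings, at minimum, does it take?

7

Counting alone: the smuggler can take at most 2 across per trip to the island, so moving all 5 needs at least 3 loaded trips out, with a return between consecutive ones — at least 5 crossings.
The safety rule pushes this higher. Following every safe sequence of crossings, the most of the 5 that can be at the island as the skiff arrives there on crossing 5 is 4 — never all 5.
So no plan with fewer than 7 crossings exists, and this one achieves 7:
1. Smuggler goes to the island with the cheese and the lettuce.
2. Smuggler goes back to the mainland with the cheese.
3. Smuggler goes to the island with the cabbage and the cheese.
4. Smuggler goes back to the mainland with the cheese.
5. Smuggler goes to the island with the cheese and the hay.
6. Smuggler goes back to the mainland with the cheese.
7. Smuggler goes to the island with the cheese and the goat.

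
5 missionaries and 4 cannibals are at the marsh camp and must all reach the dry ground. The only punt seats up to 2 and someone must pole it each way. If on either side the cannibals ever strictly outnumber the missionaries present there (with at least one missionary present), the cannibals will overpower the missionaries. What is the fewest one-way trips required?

15

Counting alone: each trip to the dry ground takes at most 2 across and each return brings at least 1 back, so after t trips out (and t−1 returns) at most 2t − (t−1) of the 9 are across; that first reaches 9 at t = 8, so at least 15 crossings are needed.
The plan below uses exactly 15 crossings, so it is optimal:
1. 2 cannibals → the dry ground.  (the marsh camp: 5M 2C; the dry ground: 0M 2C)
2. 1 cannibal ← the marsh camp.  (the marsh camp: 5M 3C; the dry ground: 0M 1C)
3. 2 cannibals → the dry ground.  (the marsh camp: 5M 1C; the dry ground: 0M 3C)
4. 1 cannibal ← the marsh camp.  (the marsh camp: 5M 2C; the dry ground: 0M 2C)
5. 2 missionaries → the dry ground.  (the marsh camp: 3M 2C; the dry ground: 2M 2C)
6. 1 cannibal ← the marsh camp.  (the marsh camp: 3M 3C; the dry ground: 2M 1C)
7. 1 missionary and 1 cannibal → the dry ground.  (the marsh camp: 2M 2C; the dry ground: 3M 2C)
8. 1 missionary ← the marsh camp.  (the marsh camp: 3M 2C; the dry ground: 2M 2C)
9. 1 missionary and 1 cannibal → the dry ground.  (the marsh camp: 2M 1C; the dry ground: 3M 3C)
10. 1 cannibal ← the marsh camp.  (the marsh camp: 2M 2C; the dry ground: 3M 2C)
11. 1 missionary and 1 cannibal → the dry ground.  (the marsh camp: 1M 1C; the dry ground: 4M 3C)
12. 1 missionary ← the marsh camp.  (the marsh camp: 2M 1C; the dry ground: 3M 3C)
13. 1 missionary and 1 cannibal → the dry ground.  (the marsh camp: 1M 0C; the dry ground: 4M 4C)
14. 1 cannibal ← the marsh camp.  (the marsh camp: 1M 1C; the dry ground: 4M 3C)
15. 1 missionary and 1 cannibal → the dry ground.  (the marsh camp: 0M 0C; the dry ground: 5M 4C)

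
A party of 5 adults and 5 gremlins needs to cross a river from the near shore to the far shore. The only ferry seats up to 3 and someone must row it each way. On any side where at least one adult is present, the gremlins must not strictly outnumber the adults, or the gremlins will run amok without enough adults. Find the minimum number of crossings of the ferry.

Counting alone: each trip to the far shore takes at most 3 across and each return brings at least 1 back, so after t trips out (and t−1 returns) at most 3t − (t−1) of the 10 are across; that first reaches 10 at t = 5, so at least 9 crossings are needed.
The safety rule pushes this higher. Following every safe sequence of crossings, the most of the 10 that can be at the far shore as the ferry arrives there on crossing 9 is 9 — never all 10.
So no plan with fewer than 11 crossings exists, and this one achieves 11:
1. 2 gremlins → the far shore.  (the near shore: 5A 3G; the far shore: 0A 2G)
2. 1 gremlin ← the near shore.  (the near shore: 5A 4G; the far shore: 0A 1G)
3. 3 gremlins → the far shore.  (the near shore: 5A 1G; the far shore: 0A 4G)
4. 1 gremlin ← the near shore.  (the near shore: 5A 2G; the far shore: 0A 3G)
5. 3 adults → the far shore.  (the near shore: 2A 2G; the far shore: 3A 3G)
6. 1 adult and 1 gremlin ← the near shore.  (the near shore: 3A 3G; the far shore: 2A 2G)
7. 3 adults → the far shore.  (the near shore: 0A 3G; the far shore: 5A 2G)
8. 1 gremlin ← the near shore.  (the near shore: 0A 4G; the far shore: 5A 1G)
9. 2 gremlins → the far shore.  (the near shore: 0A 2G; the far shore: 5A 3G)
10. 1 gremlin ← the near shore.  (the near shore: 0A 3G; the far shore: 5A 2G)
11. 3 gremlins → the far shore.  (the near shore: 0A 0G; the far shore: 5A 5G)

11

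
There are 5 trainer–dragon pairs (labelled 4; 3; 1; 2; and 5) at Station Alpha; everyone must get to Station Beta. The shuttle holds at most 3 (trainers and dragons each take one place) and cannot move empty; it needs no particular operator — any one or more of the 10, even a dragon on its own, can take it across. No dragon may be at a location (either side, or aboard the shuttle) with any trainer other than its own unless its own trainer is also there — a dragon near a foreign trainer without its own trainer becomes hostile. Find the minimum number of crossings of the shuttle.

Counting alone: each trip to Station Beta takes at most 3 across and each return brings at least 1 back, so after t trips out (and t−1 returns) at most 3t − (t−1) of the 10 are across; that first reaches 10 at t = 5, so at least 9 crossings are needed.
The safety rule pushes this higher. Following every safe sequence of crossings, the most of the 10 that can be at Station Beta as the shuttle arrives there on crossing 9 is 9 — never all 10.
So no plan with fewer than 11 crossings exists, and this one achieves 11:
1. dragon 4 and trainer 4 cross → Station Beta.
2. trainer 4 crosses ← Station Alpha.
3. dragon 1, dragon 2, and dragon 3 cross → Station Beta.
4. dragon 4 crosses ← Station Alpha.
5. trainer 1, trainer 2, and trainer 3 cross → Station Beta.
6. dragon 3 and trainer 3 cross ← Station Alpha.
7. trainer 3, trainer 4, and trainer 5 cross → Station Beta.
8. dragon 1 crosses ← Station Alpha.
9. dragon 3 and dragon 4 cross → Station Beta.
10. dragon 4 crosses ← Station Alpha.
11. dragon 1, dragon 4, and dragon 5 cross → Station Beta.

11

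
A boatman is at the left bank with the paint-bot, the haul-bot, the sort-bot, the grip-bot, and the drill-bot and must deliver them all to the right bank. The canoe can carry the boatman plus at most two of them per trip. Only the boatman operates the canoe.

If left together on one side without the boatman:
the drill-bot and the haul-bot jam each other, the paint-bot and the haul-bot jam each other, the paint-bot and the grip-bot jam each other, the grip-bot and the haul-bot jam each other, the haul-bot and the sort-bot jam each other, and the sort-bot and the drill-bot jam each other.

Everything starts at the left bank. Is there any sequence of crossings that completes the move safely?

Whatever the first load, the items left behind include a forbidden pair without the boatman. No opening move is safe, so no plan exists.

No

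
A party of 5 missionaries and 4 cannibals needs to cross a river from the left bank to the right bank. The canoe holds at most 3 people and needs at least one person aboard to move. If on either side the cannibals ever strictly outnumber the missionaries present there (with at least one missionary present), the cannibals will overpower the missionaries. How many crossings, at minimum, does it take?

Counting alone: each trip to the right bank takes at most 3 across and each return brings at least 1 back, so after t trips out (and t−1 returns) at most 3t − (t−1) of the 9 are across; that first reaches 9 at t = 4, so at least 7 crossings are needed.
The plan below uses exactly 7 crossings, so it is optimal:
1. 3 cannibals → the right bank.  (the left bank: 5M 1C; the right bank: 0M 3C)
2. 1 cannibal ← the left bank.  (the left bank: 5M 2C; the right bank: 0M 2C)
3. 3 missionaries → the right bank.  (the left bank: 2M 2C; the right bank: 3M 2C)
4. 1 missionary ← the left bank.  (the left bank: 3M 2C; the right bank: 2M 2C)
5. 2 missionaries and 1 cannibal → the right bank.  (the left bank: 1M 1C; the right bank: 4M 3C)
6. 1 missionary ← the left bank.  (the left bank: 2M 1C; the right bank: 3M 3C)
7. 2 missionaries and 1 cannibal → the right bank.  (the left bank: 0M 0C; the right bank: 5M 4C)

7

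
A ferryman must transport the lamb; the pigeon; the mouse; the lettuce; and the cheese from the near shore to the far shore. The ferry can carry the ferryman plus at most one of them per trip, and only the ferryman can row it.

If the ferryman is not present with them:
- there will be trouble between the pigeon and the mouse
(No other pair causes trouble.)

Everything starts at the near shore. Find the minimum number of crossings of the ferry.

9

Counting alone: the ferryman can take at most 1 across per trip to the far shore, so moving all 5 needs at least 5 loaded trips out, with a return between consecutive ones — at least 9 crossings.
The plan below uses exactly 9 crossings, so it is optimal:
1. Ferryman goes to the far shore with the pigeon.
2. Ferryman goes back to the near shore alone.
3. Ferryman goes to the far shore with the lamb.
4. Ferryman goes back to the near shore alone.
5. Ferryman goes to the far shore with the lettuce.
6. Ferryman goes back to the near shore alone.
7. Ferryman goes to the far shore with the cheese.
8. Ferryman goes back to the near shore alone.
9. Ferryman goes to the far shore with the mouse.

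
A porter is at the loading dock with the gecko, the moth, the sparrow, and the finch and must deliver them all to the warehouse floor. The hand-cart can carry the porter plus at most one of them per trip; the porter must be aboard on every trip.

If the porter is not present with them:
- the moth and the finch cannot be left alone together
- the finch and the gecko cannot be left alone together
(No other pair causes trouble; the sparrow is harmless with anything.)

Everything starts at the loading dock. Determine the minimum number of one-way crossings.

Counting alone: the porter can take at most 1 across per trip to the warehouse floor, so moving all 4 needs at least 4 loaded trips out, with a return between consecutive ones — at least 7 crossings.
The safety rule pushes this higher. Following every safe sequence of crossings, the most of the 4 that can be at the warehouse floor as the hand-cart arrives there on crossing 7 is 3 — never all 4.
So no plan with fewer than 9 crossings exists, and this one achieves 9:
1. Porter goes to the warehouse floor with the finch.
2. Porter goes back to the loading dock alone.
3. Porter goes to the warehouse floor with the gecko.
4. Porter goes back to the loading dock with the finch.
5. Porter goes to the warehouse floor with the moth.
6. Porter goes back to the loading dock alone.
7. Porter goes to the warehouse floor with the sparrow.
8. Porter goes back to the loading dock alone.
9. Porter goes to the warehouse floor with the finch.

9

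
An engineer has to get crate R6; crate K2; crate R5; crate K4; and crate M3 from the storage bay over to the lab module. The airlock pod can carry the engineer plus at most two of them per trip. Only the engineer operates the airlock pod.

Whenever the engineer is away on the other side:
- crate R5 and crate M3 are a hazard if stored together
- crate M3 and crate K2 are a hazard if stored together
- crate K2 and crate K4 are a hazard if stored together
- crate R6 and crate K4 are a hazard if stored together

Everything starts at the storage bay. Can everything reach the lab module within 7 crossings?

Yes

Yes — this plan uses 7 crossings (≤ 7):
1. Engineer goes to the lab module with crate K4 and crate M3.
2. Engineer goes back to the storage bay alone.
3. Engineer goes to the lab module with crate R6.
4. Engineer goes back to the storage bay with crate K4.
5. Engineer goes to the lab module with crate K2 and crate R5.
6. Engineer goes back to the storage bay with crate M3.
7. Engineer goes to the lab module with crate K4 and crate M3.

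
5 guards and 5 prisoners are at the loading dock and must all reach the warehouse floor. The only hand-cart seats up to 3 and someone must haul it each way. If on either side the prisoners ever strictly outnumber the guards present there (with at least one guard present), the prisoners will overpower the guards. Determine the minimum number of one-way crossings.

Counting alone: each trip to the warehouse floor takes at most 3 across and each return brings at least 1 back, so after t trips out (and t−1 returns) at most 3t − (t−1) of the 10 are across; that first reaches 10 at t = 5, so at least 9 crossings are needed.
The safety rule pushes this higher. Following every safe sequence of crossings, the most of the 10 that can be at the warehouse floor as the hand-cart arrives there on crossing 9 is 9 — never all 10.
So no plan with fewer than 11 crossings exists, and this one achieves 11:
1. 2 prisoners → the warehouse floor.  (the loading dock: 5G 3P; the warehouse floor: 0G 2P)
2. 1 prisoner ← the loading dock.  (the loading dock: 5G 4P; the warehouse floor: 0G 1P)
3. 3 prisoners → the warehouse floor.  (the loading dock: 5G 1P; the warehouse floor: 0G 4P)
4. 1 prisoner ← the loading dock.  (the loading dock: 5G 2P; the warehouse floor: 0G 3P)
5. 3 guards → the warehouse floor.  (the loading dock: 2G 2P; the warehouse floor: 3G 3P)
6. 1 guard and 1 prisoner ← the loading dock.  (the loading dock: 3G 3P; the warehouse floor: 2G 2P)
7. 3 guards → the warehouse floor.  (the loading dock: 0G 3P; the warehouse floor: 5G 2P)
8. 1 prisoner ← the loading dock.  (the loading dock: 0G 4P; the warehouse floor: 5G 1P)
9. 2 prisoners → the warehouse floor.  (the loading dock: 0G 2P; the warehouse floor: 5G 3P)
10. 1 prisoner ← the loading dock.  (the loading dock: 0G 3P; the warehouse floor: 5G 2P)
11. 3 prisoners → the warehouse floor.  (the loading dock: 0G 0P; the warehouse floor: 5G 5P)

11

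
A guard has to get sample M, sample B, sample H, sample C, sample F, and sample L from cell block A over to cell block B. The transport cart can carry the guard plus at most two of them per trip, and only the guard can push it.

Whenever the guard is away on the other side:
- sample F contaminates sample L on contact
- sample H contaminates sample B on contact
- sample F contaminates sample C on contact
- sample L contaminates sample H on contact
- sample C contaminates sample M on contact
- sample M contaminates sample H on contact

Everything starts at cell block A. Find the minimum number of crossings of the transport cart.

Whatever the first load, the items left behind include a forbidden pair without the guard. No opening move is safe, so no plan exists.

impossible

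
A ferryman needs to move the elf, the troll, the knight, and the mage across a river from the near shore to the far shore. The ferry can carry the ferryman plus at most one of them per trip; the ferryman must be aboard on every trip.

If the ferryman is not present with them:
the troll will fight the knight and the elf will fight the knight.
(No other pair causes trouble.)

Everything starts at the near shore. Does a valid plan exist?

Yes

1. Ferryman goes to the far shore with the knight.  [the near shore: the elf, the mage, the troll | the far shore: the knight]
2. Ferryman goes back to the near shore alone.  [the near shore: the elf, the mage, the troll | the far shore: the knight]
3. Ferryman goes to the far shore with the elf.  [the near shore: the mage, the troll | the far shore: the elf, the knight]
4. Ferryman goes back to the near shore with the knight.  [the near shore: the knight, the mage, the troll | the far shore: the elf]
5. Ferryman goes to the far shore with the troll.  [the near shore: the knight, the mage | the far shore: the elf, the troll]
6. Ferryman goes back to the near shore alone.  [the near shore: the knight, the mage | the far shore: the elf, the troll]
7. Ferryman goes to the far shore with the mage.  [the near shore: the knight | the far shore: the elf, the mage, the troll]
8. Ferryman goes back to the near shore alone.  [the near shore: the knight | the far shore: the elf, the mage, the troll]
9. Ferryman goes to the far shore with the knight.  [the near shore: — | the far shore: the elf, the knight, the mage, the troll]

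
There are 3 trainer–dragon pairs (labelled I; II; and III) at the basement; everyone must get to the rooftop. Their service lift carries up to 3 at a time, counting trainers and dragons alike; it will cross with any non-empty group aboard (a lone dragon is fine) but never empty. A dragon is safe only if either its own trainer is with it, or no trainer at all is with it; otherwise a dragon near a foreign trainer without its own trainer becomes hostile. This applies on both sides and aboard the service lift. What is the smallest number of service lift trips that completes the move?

5

Counting alone: each trip to the rooftop takes at most 3 across and each return brings at least 1 back, so after t trips out (and t−1 returns) at most 3t − (t−1) of the 6 are across; that first reaches 6 at t = 3, so at least 5 crossings are needed.
The plan below uses exactly 5 crossings, so it is optimal:
1. dragon I and trainer I cross → the rooftop.
2. trainer I crosses ← the basement.
3. trainer I, trainer II, and trainer III cross → the rooftop.
4. dragon I crosses ← the basement.
5. dragon I, dragon II, and dragon III cross → the rooftop.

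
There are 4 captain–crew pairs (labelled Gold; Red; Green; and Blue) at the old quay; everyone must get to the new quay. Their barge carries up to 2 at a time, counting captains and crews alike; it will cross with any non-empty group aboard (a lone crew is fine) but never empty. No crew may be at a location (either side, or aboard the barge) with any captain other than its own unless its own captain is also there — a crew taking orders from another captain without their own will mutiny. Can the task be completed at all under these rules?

Following every safe sequence of crossings from the start, the most of the 8 that can be at the new quay as the barge arrives there on crossings 1, 3, 5 is 2, 3, 4 respectively; the best ever achieved is 4 of 8.
From crossing 7 on, no configuration arises that was not already reachable earlier: only 44 distinct safe configurations (who is on which side, and where the barge is) can ever be reached, none of them has everyone across, and every continuation just revisits them. So no valid plan exists.

No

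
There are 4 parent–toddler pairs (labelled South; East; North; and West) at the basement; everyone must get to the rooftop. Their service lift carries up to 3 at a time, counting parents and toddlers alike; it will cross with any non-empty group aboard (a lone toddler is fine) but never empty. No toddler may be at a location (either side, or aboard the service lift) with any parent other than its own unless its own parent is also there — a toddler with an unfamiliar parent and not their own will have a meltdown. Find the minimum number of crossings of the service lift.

9

Counting alone: each trip to the rooftop takes at most 3 across and each return brings at least 1 back, so after t trips out (and t−1 returns) at most 3t − (t−1) of the 8 are across; that first reaches 8 at t = 4, so at least 7 crossings are needed.
The safety rule pushes this higher. Following every safe sequence of crossings, the most of the 8 that can be at the rooftop as the service lift arrives there on crossing 7 is 7 — never all 8.
So no plan with fewer than 9 crossings exists, and this one achieves 9:
1. parent South and toddler South cross → the rooftop.
2. parent South crosses ← the basement.
3. parent East, parent South, and toddler East cross → the rooftop.
4. parent South and toddler South cross ← the basement.
5. parent North, parent South, and parent West cross → the rooftop.
6. toddler East crosses ← the basement.
7. toddler East and toddler South cross → the rooftop.
8. toddler South crosses ← the basement.
9. toddler North, toddler South, and toddler West cross → the rooftop.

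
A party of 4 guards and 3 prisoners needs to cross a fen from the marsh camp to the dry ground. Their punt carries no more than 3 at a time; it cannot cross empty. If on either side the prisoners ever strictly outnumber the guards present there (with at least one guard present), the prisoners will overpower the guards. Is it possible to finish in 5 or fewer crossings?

Yes

Yes — this plan uses 5 crossings (≤ 5):
1. 3 prisoners → the dry ground.  (the marsh camp: 4G 0P; the dry ground: 0G 3P)
2. 1 prisoner ← the marsh camp.  (the marsh camp: 4G 1P; the dry ground: 0G 2P)
3. 3 guards → the dry ground.  (the marsh camp: 1G 1P; the dry ground: 3G 2P)
4. 1 guard ← the marsh camp.  (the marsh camp: 2G 1P; the dry ground: 2G 2P)
5. 2 guards and 1 prisoner → the dry ground.  (the marsh camp: 0G 0P; the dry ground: 4G 3P)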